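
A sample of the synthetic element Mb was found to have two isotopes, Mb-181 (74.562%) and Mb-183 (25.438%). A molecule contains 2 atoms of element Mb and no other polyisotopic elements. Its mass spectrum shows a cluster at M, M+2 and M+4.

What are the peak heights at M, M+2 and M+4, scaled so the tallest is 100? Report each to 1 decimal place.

100.0 : 68.2 : 11.6

The 2 Mb atoms are independent, so intensities follow the terms of (0.74562 + 0.25438)^2.
P(M) = 0.74562^2 = 0.555949
P(M+2) = 2 × 0.74562^1 × 0.25438^1 = 0.379342
P(M+4) = 0.25438^2 = 0.064709
The M peak is largest (0.555949); scaling to 100 gives 100.0 : 68.2 : 11.6.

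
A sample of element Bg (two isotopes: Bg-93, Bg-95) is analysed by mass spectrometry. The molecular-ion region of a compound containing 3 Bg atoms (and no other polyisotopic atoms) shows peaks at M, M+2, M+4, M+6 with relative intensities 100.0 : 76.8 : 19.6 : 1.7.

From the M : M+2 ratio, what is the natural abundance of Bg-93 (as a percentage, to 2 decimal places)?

79.62%

If p is the fraction of Bg that is Bg-93, then I(M+2)/I(M) = [C(3,1)·p^2·(1−p)] / p^3 = 3·(1−p)/p = 76.8/100.0 = 0.7680
(1−p)/p = 0.7680/3 = 0.2560  ⇒  p = 1/(1 + 0.2560) = 0.7962
Bg-93: 79.62%, Bg-95: 20.38%.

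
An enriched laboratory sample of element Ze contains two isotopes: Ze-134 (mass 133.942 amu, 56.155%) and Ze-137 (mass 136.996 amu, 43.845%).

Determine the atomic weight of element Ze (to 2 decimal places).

Ar = Σ fᵢ·mᵢ = 0.56155 × 133.942 + 0.43845 × 136.996
= 75.2151 + 60.0659 = 135.2810 amu

135.28 amu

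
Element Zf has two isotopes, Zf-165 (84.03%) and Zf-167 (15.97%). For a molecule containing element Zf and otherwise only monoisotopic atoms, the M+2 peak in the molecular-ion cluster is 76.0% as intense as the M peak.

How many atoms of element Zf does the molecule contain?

With n Zf atoms, P(M+2)/P(M) = C(n,1)·p^(n−1)q / p^n = n·q/p = n · 0.1597/0.8403.
n = 0.760 × 0.8403/0.1597 = 4.00 ≈ 4

4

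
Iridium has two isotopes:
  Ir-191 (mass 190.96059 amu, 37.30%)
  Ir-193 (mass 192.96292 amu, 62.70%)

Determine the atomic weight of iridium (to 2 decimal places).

Weight each isotope mass by its fractional abundance: 0.3730 × 190.96059 + 0.6270 × 192.96292
= 71.228300 + 120.987751 = 192.216051 amu

192.22 amu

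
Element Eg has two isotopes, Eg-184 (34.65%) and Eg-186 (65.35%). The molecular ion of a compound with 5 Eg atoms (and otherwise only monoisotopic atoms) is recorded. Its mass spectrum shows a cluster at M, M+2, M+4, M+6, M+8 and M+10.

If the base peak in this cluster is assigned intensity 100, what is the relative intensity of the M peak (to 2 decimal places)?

1.49

Term probabilities: M 0.0050, M+2 0.0471, M+4 0.1777, M+6 0.3351, M+8 0.3160, M+10 0.1192. Base peak = M+6.
P(M+6) = C(5,3) × 0.3465^2 × 0.6535^3 = 10 × 0.12006225 × 0.27908518 = 0.335076 (base)
P(M) = C(5,0) × 0.3465^5 × 0.6535^0 = 1 × 0.00499478 × 1.0000 = 0.004995
Relative intensity = 0.004995 / 0.335076 × 100 = 1.49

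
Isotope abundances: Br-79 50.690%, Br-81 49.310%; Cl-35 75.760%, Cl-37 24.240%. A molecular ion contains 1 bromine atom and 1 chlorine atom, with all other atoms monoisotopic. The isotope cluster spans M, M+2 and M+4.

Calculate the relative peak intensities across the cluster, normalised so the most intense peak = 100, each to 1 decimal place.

77.4 : 100.0 : 24.1

Bromine pattern (n=1): 0.5069 : 0.4931
Chlorine pattern (n=1): 0.7576 : 0.2424
Convolve the two distributions (both contribute in 2-u steps):
  M: 0.5069×0.7576 = 0.384027
  M+2: 0.5069×0.2424 + 0.4931×0.7576 = 0.496445
  M+4: 0.4931×0.2424 = 0.119527
Scale to base peak (0.496445) = 100: 77.4 : 100.0 : 24.1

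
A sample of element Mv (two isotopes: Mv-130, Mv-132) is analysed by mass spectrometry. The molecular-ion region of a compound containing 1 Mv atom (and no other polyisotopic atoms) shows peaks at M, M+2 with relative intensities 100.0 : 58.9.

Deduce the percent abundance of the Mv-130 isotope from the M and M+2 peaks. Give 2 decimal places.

62.93%

Write p for the Mv-130 fraction. I(M+2)/I(M) = [C(1,1)·p^0·(1−p)] / p^1 = 1·(1−p)/p = 58.9/100.0 = 0.5890
(1−p)/p = 0.5890/1 = 0.5890  ⇒  p = 1/(1 + 0.5890) = 0.6293
Mv-130: 62.93%, Mv-132: 37.07%.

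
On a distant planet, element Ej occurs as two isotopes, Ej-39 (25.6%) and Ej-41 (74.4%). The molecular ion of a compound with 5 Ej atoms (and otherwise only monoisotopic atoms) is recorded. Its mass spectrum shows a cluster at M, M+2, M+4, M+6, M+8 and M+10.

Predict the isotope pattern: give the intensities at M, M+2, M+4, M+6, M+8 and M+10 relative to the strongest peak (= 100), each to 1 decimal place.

0.3 : 4.1 : 23.7 : 68.8 : 100.0 : 58.1

The 5 Ej atoms are independent, so intensities follow the terms of (0.256 + 0.744)^5.
P(M) = 0.256^5 = 0.001100
P(M+2) = 5 × 0.256^4 × 0.744^1 = 0.015977
P(M+4) = 10 × 0.256^3 × 0.744^2 = 0.092868
P(M+6) = 10 × 0.256^2 × 0.744^3 = 0.269897
P(M+8) = 5 × 0.256^1 × 0.744^4 = 0.392195
P(M+10) = 0.744^5 = 0.227963
The M+8 peak is largest (0.392195); scaling to 100 gives 0.3 : 4.1 : 23.7 : 68.8 : 100.0 : 58.1.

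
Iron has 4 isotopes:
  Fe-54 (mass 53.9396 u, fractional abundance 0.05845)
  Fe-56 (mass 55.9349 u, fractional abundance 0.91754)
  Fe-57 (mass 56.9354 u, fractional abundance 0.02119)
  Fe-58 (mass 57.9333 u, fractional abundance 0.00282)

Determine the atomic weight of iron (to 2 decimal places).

55.85 u

The abundance-weighted mean is 0.05845 × 53.9396 + 0.91754 × 55.9349 + 0.02119 × 56.9354 + 0.00282 × 57.9333
= 3.15277 + 51.32251 + 1.20646 + 0.16337 = 55.84511 u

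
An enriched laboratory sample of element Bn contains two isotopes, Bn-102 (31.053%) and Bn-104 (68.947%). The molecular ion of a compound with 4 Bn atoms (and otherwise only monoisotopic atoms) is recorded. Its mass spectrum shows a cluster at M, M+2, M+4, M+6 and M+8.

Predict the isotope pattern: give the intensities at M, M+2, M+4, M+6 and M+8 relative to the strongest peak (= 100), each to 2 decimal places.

The 4 Bn atoms are independent, so intensities follow the terms of (0.31053 + 0.68947)^4.
P(M) = 0.31053^4 = 0.009299
P(M+2) = 4 × 0.31053^3 × 0.68947^1 = 0.082582
P(M+4) = 6 × 0.31053^2 × 0.68947^2 = 0.275036
P(M+6) = 4 × 0.31053^1 × 0.68947^3 = 0.407108
P(M+8) = 0.68947^4 = 0.225976
The M+6 peak is largest (0.407108); scaling to 100 gives 2.28 : 20.29 : 67.56 : 100.00 : 55.51.

2.28 : 20.29 : 67.56 : 100.00 : 55.51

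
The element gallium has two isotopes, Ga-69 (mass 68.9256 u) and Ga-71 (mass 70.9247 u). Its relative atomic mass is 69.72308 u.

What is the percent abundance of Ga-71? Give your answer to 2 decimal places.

39.89%

With x = fraction of Ga-69 (so Ga-71 is 1 − x):
68.9256·x + 70.9247·(1 − x) = 69.72308
(68.9256 − 70.9247)·x = 69.72308 − 70.9247
x = -1.20162 / -1.9991 = 0.60108 → 60.11% Ga-69, 39.89% Ga-71.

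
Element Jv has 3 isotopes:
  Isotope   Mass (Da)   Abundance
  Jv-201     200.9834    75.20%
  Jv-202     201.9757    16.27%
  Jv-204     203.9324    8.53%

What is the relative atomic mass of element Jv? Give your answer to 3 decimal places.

201.396 Da

Ar = Σ fᵢ·mᵢ = 0.7520 × 200.9834 + 0.1627 × 201.9757 + 0.0853 × 203.9324
= 151.13952 + 32.86145 + 17.39543 = 201.39640 Da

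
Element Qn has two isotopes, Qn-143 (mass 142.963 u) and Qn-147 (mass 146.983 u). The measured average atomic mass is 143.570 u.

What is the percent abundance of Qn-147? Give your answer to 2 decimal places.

Let x be the fractional abundance of Qn-143; then Qn-147 has abundance 1 − x.
142.963·x + 146.983·(1 − x) = 143.570
(142.963 − 146.983)·x = 143.570 − 146.983
x = -3.413 / -4.020 = 0.84900 → 84.90% Qn-143, 15.10% Qn-147.

15.10%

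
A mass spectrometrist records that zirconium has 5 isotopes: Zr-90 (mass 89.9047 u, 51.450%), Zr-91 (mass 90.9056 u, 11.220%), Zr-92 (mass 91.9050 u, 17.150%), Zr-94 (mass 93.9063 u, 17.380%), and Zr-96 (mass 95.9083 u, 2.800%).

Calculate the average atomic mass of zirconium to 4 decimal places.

91.2236 u

The abundance-weighted mean is 0.51450 × 89.9047 + 0.11220 × 90.9056 + 0.17150 × 91.9050 + 0.17380 × 93.9063 + 0.02800 × 95.9083
= 46.25597 + 10.19961 + 15.76171 + 16.32091 + 2.68543 = 91.22363 u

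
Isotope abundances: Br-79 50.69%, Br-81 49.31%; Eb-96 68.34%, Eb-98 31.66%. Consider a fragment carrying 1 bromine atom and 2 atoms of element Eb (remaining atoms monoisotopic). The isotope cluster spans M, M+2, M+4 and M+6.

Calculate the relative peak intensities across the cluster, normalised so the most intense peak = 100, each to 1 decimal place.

Bromine pattern (n=1): 0.5069 : 0.4931
Element Eb pattern (n=2): 0.46703556 : 0.43272888 : 0.10023556
Convolve the two distributions (both contribute in 2-u steps):
  M: 0.5069×0.46703556 = 0.236740
  M+2: 0.5069×0.43272888 + 0.4931×0.46703556 = 0.449646
  M+4: 0.5069×0.10023556 + 0.4931×0.43272888 = 0.264188
  M+6: 0.4931×0.10023556 = 0.049426
Scale to base peak (0.449646) = 100: 52.7 : 100.0 : 58.8 : 11.0

52.7 : 100.0 : 58.8 : 11.0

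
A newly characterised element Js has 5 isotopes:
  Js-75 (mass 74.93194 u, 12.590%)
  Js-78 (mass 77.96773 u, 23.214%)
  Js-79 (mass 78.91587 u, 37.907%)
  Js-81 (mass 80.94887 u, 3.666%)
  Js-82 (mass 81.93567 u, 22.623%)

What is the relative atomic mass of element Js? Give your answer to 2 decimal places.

78.95 u

The abundance-weighted mean is 0.12590 × 74.93194 + 0.23214 × 77.96773 + 0.37907 × 78.91587 + 0.03666 × 80.94887 + 0.22623 × 81.93567
= 9.433931 + 18.099429 + 29.914639 + 2.967586 + 18.536307 = 78.951892 u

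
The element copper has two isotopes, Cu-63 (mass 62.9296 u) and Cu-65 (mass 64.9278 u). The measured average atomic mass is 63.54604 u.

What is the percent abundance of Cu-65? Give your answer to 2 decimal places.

With x = fraction of Cu-63 (so Cu-65 is 1 − x):
62.9296·x + 64.9278·(1 − x) = 63.54604
(62.9296 − 64.9278)·x = 63.54604 − 64.9278
x = -1.38176 / -1.9982 = 0.69150 → 69.15% Cu-63, 30.85% Cu-65.

30.85%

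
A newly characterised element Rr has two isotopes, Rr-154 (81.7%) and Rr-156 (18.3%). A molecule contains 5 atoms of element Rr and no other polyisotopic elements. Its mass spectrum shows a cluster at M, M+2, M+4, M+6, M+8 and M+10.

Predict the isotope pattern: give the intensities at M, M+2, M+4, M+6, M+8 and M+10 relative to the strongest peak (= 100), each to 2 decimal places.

Expanding (0.817 + 0.183)^5:
P(M) = 0.817^5 = 0.364007
P(M+2) = 5 × 0.817^4 × 0.183^1 = 0.407671
P(M+4) = 10 × 0.817^3 × 0.183^2 = 0.182628
P(M+6) = 10 × 0.817^2 × 0.183^3 = 0.040907
P(M+8) = 5 × 0.817^1 × 0.183^4 = 0.004581
P(M+10) = 0.183^5 = 0.000205
The M+2 peak is largest (0.407671); scaling to 100 gives 89.29 : 100.00 : 44.80 : 10.03 : 1.12 : 0.05.

89.29 : 100.00 : 44.80 : 10.03 : 1.12 : 0.05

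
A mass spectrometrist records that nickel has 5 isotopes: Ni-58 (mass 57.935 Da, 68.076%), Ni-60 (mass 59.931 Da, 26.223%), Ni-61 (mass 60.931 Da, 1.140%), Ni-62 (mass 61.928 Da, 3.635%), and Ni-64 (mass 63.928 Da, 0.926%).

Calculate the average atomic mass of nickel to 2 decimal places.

The abundance-weighted mean is 0.68076 × 57.935 + 0.26223 × 59.931 + 0.01140 × 60.931 + 0.03635 × 61.928 + 0.00926 × 63.928
= 39.4398 + 15.7157 + 0.6946 + 2.2511 + 0.5920 = 58.6932 Da

58.69 Da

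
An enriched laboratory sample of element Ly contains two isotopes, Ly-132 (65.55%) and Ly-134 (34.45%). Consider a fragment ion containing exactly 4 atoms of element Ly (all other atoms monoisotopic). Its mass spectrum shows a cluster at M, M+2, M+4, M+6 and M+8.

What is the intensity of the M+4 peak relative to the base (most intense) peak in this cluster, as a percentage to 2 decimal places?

78.83%

(0.6555 + 0.3445)^4 gives M 0.1846, M+2 0.3881, M+4 0.3060, M+6 0.1072, M+8 0.0141; the largest is M+2.
P(M+2) = C(4,1) × 0.6555^3 × 0.3445^1 = 4 × 0.2816554 × 0.3445 = 0.388121 (base)
P(M+4) = C(4,2) × 0.6555^2 × 0.3445^2 = 6 × 0.42968025 × 0.11868025 = 0.305967
Relative intensity = 0.305967 / 0.388121 × 100 = 78.83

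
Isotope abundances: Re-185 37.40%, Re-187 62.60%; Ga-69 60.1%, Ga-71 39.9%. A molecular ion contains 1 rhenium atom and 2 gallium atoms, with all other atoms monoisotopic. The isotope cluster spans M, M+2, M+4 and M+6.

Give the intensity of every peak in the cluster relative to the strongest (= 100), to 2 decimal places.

Rhenium pattern (n=1): 0.3740 : 0.6260
Gallium pattern (n=2): 0.361201 : 0.479598 : 0.159201
Convolve the two distributions (both contribute in 2-u steps):
  M: 0.3740×0.361201 = 0.135089
  M+2: 0.3740×0.479598 + 0.6260×0.361201 = 0.405481
  M+4: 0.3740×0.159201 + 0.6260×0.479598 = 0.359770
  M+6: 0.6260×0.159201 = 0.099660
Scale to base peak (0.405481) = 100: 33.32 : 100.00 : 88.73 : 24.58

33.32 : 100.00 : 88.73 : 24.58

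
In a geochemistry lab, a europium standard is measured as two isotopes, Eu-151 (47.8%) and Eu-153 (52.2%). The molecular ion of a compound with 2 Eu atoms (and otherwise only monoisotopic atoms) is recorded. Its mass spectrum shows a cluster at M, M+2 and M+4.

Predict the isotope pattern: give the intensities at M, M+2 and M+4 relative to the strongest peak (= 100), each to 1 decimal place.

45.8 : 100.0 : 54.6

Expanding (0.478 + 0.522)^2:
P(M) = 0.478^2 = 0.228484
P(M+2) = 2 × 0.478^1 × 0.522^1 = 0.499032
P(M+4) = 0.522^2 = 0.272484
The M+2 peak is largest (0.499032); scaling to 100 gives 45.8 : 100.0 : 54.6.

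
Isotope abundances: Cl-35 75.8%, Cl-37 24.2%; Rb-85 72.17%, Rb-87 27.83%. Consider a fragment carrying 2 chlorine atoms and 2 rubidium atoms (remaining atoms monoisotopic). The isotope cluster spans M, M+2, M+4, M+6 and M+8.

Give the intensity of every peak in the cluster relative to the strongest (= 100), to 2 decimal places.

70.93 : 100.00 : 52.71 : 12.31 : 1.08

Chlorine pattern (n=2): 0.574564 : 0.366872 : 0.058564
Rubidium pattern (n=2): 0.52085089 : 0.40169822 : 0.07745089
Convolve the two distributions (both contribute in 2-u steps):
  M: 0.574564×0.52085089 = 0.299262
  M+2: 0.574564×0.40169822 + 0.366872×0.52085089 = 0.421887
  M+4: 0.574564×0.07745089 + 0.366872×0.40169822 + 0.058564×0.52085089 = 0.222375
  M+6: 0.366872×0.07745089 + 0.058564×0.40169822 = 0.051940
  M+8: 0.058564×0.07745089 = 0.004536
Scale to base peak (0.421887) = 100: 70.93 : 100.00 : 52.71 : 12.31 : 1.08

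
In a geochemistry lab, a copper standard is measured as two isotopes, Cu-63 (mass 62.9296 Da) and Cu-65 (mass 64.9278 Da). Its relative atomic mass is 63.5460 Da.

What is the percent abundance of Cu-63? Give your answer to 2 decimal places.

69.15%

With x = fraction of Cu-63 (so Cu-65 is 1 − x):
62.9296·x + 64.9278·(1 − x) = 63.5460
(62.9296 − 64.9278)·x = 63.5460 − 64.9278
x = -1.3818 / -1.9982 = 0.69152 → 69.15% Cu-63, 30.85% Cu-65.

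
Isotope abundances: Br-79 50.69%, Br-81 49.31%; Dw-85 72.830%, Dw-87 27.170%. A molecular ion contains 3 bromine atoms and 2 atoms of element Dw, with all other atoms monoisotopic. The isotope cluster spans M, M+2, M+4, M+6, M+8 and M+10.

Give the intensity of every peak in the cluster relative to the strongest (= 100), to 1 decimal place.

19.4 : 71.1 : 100.0 : 66.8 : 21.0 : 2.5

Bromine pattern (n=3): 0.13024674 : 0.3801026 : 0.36975457 : 0.11989609
Element Dw pattern (n=2): 0.53042089 : 0.39575822 : 0.07382089
Convolve the two distributions (both contribute in 2-u steps):
  M: 0.13024674×0.53042089 = 0.069086
  M+2: 0.13024674×0.39575822 + 0.3801026×0.53042089 = 0.253161
  M+4: 0.13024674×0.07382089 + 0.3801026×0.39575822 + 0.36975457×0.53042089 = 0.356169
  M+6: 0.3801026×0.07382089 + 0.36975457×0.39575822 + 0.11989609×0.53042089 = 0.237988
  M+8: 0.36975457×0.07382089 + 0.11989609×0.39575822 = 0.074745
  M+10: 0.11989609×0.07382089 = 0.008851
Scale to base peak (0.356169) = 100: 19.4 : 71.1 : 100.0 : 66.8 : 21.0 : 2.5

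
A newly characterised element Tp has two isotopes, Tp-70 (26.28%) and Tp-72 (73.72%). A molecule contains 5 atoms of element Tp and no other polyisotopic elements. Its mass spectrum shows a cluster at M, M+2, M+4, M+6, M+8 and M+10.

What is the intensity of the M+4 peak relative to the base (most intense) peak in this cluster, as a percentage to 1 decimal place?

Binomial terms of (0.2628 + 0.7372)^5: M 0.0013, M+2 0.0176, M+4 0.0986, M+6 0.2767, M+8 0.3881, M+10 0.2177 → M+8 is the base peak.
P(M+8) = C(5,4) × 0.2628^1 × 0.7372^4 = 5 × 0.2628 × 0.29535295 = 0.388094 (base)
P(M+4) = C(5,2) × 0.2628^3 × 0.7372^2 = 10 × 0.01814998 × 0.54346384 = 0.098639
Relative intensity = 0.098639 / 0.388094 × 100 = 25.4

25.4%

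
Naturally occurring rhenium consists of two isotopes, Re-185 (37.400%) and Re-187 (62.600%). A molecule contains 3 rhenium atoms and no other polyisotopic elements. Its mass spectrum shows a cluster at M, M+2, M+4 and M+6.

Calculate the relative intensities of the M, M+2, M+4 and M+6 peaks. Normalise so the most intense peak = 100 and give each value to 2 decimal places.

Each Re atom is independently Re-185 (p = 0.37400) or Re-187 (q = 0.62600); the cluster is the binomial expansion (p + q)^3.
P(M) = 0.37400^3 = 0.052314
P(M+2) = 3 × 0.37400^2 × 0.62600^1 = 0.262687
P(M+4) = 3 × 0.37400^1 × 0.62600^2 = 0.439685
P(M+6) = 0.62600^3 = 0.245314
The M+4 peak is largest (0.439685); scaling to 100 gives 11.90 : 59.74 : 100.00 : 55.79.

11.90 : 59.74 : 100.00 : 55.79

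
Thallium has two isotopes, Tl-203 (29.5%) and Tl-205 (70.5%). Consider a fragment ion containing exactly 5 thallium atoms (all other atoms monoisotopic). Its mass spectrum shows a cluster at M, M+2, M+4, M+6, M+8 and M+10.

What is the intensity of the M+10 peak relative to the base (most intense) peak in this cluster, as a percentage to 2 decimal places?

Binomial terms of (0.295 + 0.705)^5: M 0.0022, M+2 0.0267, M+4 0.1276, M+6 0.3049, M+8 0.3644, M+10 0.1742 → M+8 is the base peak.
P(M+8) = C(5,4) × 0.295^1 × 0.705^4 = 5 × 0.2950 × 0.24703385 = 0.364375 (base)
P(M+10) = C(5,5) × 0.295^0 × 0.705^5 = 1 × 1.0000 × 0.17415886 = 0.174159
Relative intensity = 0.174159 / 0.364375 × 100 = 47.80

47.80%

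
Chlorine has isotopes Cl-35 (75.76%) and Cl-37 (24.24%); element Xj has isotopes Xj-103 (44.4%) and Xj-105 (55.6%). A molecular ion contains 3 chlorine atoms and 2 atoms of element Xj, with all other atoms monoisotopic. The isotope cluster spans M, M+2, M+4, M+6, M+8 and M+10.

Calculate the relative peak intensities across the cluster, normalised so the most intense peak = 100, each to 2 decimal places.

23.37 : 80.96 : 100.00 : 53.91 : 13.17 : 1.20

Chlorine pattern (n=3): 0.4348304 : 0.41738208 : 0.13354464 : 0.01424288
Element Xj pattern (n=2): 0.197136 : 0.493728 : 0.309136
Convolve the two distributions (both contribute in 2-u steps):
  M: 0.4348304×0.197136 = 0.085721
  M+2: 0.4348304×0.493728 + 0.41738208×0.197136 = 0.296969
  M+4: 0.4348304×0.309136 + 0.41738208×0.493728 + 0.13354464×0.197136 = 0.366821
  M+6: 0.41738208×0.309136 + 0.13354464×0.493728 + 0.01424288×0.197136 = 0.197770
  M+8: 0.13354464×0.309136 + 0.01424288×0.493728 = 0.048316
  M+10: 0.01424288×0.309136 = 0.004403
Scale to base peak (0.366821) = 100: 23.37 : 80.96 : 100.00 : 53.91 : 13.17 : 1.20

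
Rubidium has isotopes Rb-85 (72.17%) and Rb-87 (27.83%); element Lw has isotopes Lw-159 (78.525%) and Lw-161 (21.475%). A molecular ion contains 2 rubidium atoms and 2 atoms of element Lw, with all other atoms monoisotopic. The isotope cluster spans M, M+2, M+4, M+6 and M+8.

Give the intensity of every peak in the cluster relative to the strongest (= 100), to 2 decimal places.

75.86 : 100.00 : 48.96 : 10.55 : 0.84

Rubidium pattern (n=2): 0.52085089 : 0.40169822 : 0.07745089
Element Lw pattern (n=2): 0.61661756 : 0.33726488 : 0.04611756
Convolve the two distributions (both contribute in 2-u steps):
  M: 0.52085089×0.61661756 = 0.321166
  M+2: 0.52085089×0.33726488 + 0.40169822×0.61661756 = 0.423359
  M+4: 0.52085089×0.04611756 + 0.40169822×0.33726488 + 0.07745089×0.61661756 = 0.207257
  M+6: 0.40169822×0.04611756 + 0.07745089×0.33726488 = 0.044647
  M+8: 0.07745089×0.04611756 = 0.003572
Scale to base peak (0.423359) = 100: 75.86 : 100.00 : 48.96 : 10.55 : 0.84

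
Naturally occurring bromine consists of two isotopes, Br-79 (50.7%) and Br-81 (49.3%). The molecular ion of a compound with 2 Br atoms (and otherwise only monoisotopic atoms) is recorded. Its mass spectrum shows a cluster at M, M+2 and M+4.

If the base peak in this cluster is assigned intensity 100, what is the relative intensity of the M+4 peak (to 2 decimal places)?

48.62

Binomial terms of (0.507 + 0.493)^2: M 0.2570, M+2 0.4999, M+4 0.2430 → M+2 is the base peak.
P(M+2) = C(2,1) × 0.507^1 × 0.493^1 = 2 × 0.5070 × 0.4930 = 0.499902 (base)
P(M+4) = C(2,2) × 0.507^0 × 0.493^2 = 1 × 1.0000 × 0.243049 = 0.243049
Relative intensity = 0.243049 / 0.499902 × 100 = 48.62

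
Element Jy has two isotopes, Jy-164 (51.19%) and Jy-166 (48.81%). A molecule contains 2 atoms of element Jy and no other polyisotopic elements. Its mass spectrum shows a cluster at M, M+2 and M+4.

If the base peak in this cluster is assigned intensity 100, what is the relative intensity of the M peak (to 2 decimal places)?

Term probabilities: M 0.2620, M+2 0.4997, M+4 0.2382. Base peak = M+2.
P(M+2) = C(2,1) × 0.5119^1 × 0.4881^1 = 2 × 0.5119 × 0.4881 = 0.499717 (base)
P(M) = C(2,0) × 0.5119^2 × 0.4881^0 = 1 × 0.26204161 × 1.0000 = 0.262042
Relative intensity = 0.262042 / 0.499717 × 100 = 52.44

52.44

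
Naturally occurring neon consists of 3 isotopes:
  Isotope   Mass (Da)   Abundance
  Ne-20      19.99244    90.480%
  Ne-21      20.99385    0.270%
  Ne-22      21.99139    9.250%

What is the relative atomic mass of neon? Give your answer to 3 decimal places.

The abundance-weighted mean is 0.90480 × 19.99244 + 0.00270 × 20.99385 + 0.09250 × 21.99139
= 18.089160 + 0.056683 + 2.034204 = 20.180047 Da

20.180 Da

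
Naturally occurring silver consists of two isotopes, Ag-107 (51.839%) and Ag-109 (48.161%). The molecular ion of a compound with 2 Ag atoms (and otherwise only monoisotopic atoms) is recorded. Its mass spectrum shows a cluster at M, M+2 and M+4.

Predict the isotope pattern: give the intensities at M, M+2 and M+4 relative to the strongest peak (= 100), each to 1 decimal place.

Each Ag atom is independently Ag-107 (p = 0.51839) or Ag-109 (q = 0.48161); the cluster is the binomial expansion (p + q)^2.
P(M) = 0.51839^2 = 0.268728
P(M+2) = 2 × 0.51839^1 × 0.48161^1 = 0.499324
P(M+4) = 0.48161^2 = 0.231948
The M+2 peak is largest (0.499324); scaling to 100 gives 53.8 : 100.0 : 46.5.

53.8 : 100.0 : 46.5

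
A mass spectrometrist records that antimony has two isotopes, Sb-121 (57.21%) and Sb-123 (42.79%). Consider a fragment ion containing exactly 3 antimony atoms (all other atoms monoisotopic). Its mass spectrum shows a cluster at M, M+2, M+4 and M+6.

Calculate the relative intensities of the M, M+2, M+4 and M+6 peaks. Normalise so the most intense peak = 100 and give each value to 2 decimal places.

Each Sb atom is independently Sb-121 (p = 0.5721) or Sb-123 (q = 0.4279); the cluster is the binomial expansion (p + q)^3.
P(M) = 0.5721^3 = 0.187247
P(M+2) = 3 × 0.5721^2 × 0.4279^1 = 0.420153
P(M+4) = 3 × 0.5721^1 × 0.4279^2 = 0.314252
P(M+6) = 0.4279^3 = 0.078348
The M+2 peak is largest (0.420153); scaling to 100 gives 44.57 : 100.00 : 74.79 : 18.65.

44.57 : 100.00 : 74.79 : 18.65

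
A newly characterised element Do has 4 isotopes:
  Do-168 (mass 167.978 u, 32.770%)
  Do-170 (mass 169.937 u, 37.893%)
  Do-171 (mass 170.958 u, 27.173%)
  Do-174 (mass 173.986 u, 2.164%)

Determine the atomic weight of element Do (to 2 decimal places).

Average mass = Σ (abundance × isotope mass) = 0.32770 × 167.978 + 0.37893 × 169.937 + 0.27173 × 170.958 + 0.02164 × 173.986
= 55.0464 + 64.3942 + 46.4544 + 3.7651 = 169.6601 u

169.66 u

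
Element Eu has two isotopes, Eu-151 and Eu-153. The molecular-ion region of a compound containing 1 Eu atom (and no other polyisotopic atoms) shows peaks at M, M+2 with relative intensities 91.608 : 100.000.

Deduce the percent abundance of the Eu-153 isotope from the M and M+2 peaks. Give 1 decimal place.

If p is the fraction of Eu that is Eu-151, then I(M+2)/I(M) = [C(1,1)·p^0·(1−p)] / p^1 = 1·(1−p)/p = 100.000/91.608 = 1.0916
(1−p)/p = 1.0916/1 = 1.0916  ⇒  p = 1/(1 + 1.0916) = 0.4781
Eu-151: 47.8%, Eu-153: 52.2%.

52.2%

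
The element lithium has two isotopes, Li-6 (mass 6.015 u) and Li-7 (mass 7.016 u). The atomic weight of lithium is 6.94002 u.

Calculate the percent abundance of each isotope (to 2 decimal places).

Writing the weighted mean with unknown fraction x of Li-6:
6.015·x + 7.016·(1 − x) = 6.94002
(6.015 − 7.016)·x = 6.94002 − 7.016
x = -0.07598 / -1.001 = 0.07590 → 7.59% Li-6, 92.41% Li-7.

Li-6: 7.59%, Li-7: 92.41%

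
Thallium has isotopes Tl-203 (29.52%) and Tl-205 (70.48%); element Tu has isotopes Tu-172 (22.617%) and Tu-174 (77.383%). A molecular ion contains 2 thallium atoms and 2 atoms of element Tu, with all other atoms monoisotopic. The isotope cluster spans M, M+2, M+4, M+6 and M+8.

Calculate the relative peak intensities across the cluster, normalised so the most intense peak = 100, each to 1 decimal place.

1.1 : 12.2 : 52.8 : 100.0 : 70.3

Thallium pattern (n=2): 0.08714304 : 0.41611392 : 0.49674304
Element Tu pattern (n=2): 0.05115287 : 0.35003426 : 0.59881287
Convolve the two distributions (both contribute in 2-u steps):
  M: 0.08714304×0.05115287 = 0.004458
  M+2: 0.08714304×0.35003426 + 0.41611392×0.05115287 = 0.051788
  M+4: 0.08714304×0.59881287 + 0.41611392×0.35003426 + 0.49674304×0.05115287 = 0.223246
  M+6: 0.41611392×0.59881287 + 0.49674304×0.35003426 = 0.423051
  M+8: 0.49674304×0.59881287 = 0.297456
Scale to base peak (0.423051) = 100: 1.1 : 12.2 : 52.8 : 100.0 : 70.3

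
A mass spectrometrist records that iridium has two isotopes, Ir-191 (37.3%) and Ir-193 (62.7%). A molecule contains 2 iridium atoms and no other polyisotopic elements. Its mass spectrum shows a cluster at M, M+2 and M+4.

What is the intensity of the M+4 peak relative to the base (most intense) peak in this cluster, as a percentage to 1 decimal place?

84.0%

Term probabilities: M 0.1391, M+2 0.4677, M+4 0.3931. Base peak = M+2.
P(M+2) = C(2,1) × 0.373^1 × 0.627^1 = 2 × 0.3730 × 0.6270 = 0.467742 (base)
P(M+4) = C(2,2) × 0.373^0 × 0.627^2 = 1 × 1.0000 × 0.393129 = 0.393129
Relative intensity = 0.393129 / 0.467742 × 100 = 84.0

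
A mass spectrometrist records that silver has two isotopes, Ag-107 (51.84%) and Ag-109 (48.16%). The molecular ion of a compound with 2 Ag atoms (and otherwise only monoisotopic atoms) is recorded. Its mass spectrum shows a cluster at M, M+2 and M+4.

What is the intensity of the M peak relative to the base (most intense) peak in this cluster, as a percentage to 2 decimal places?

53.82%

Term probabilities: M 0.2687, M+2 0.4993, M+4 0.2319. Base peak = M+2.
P(M+2) = C(2,1) × 0.5184^1 × 0.4816^1 = 2 × 0.5184 × 0.4816 = 0.499323 (base)
P(M) = C(2,0) × 0.5184^2 × 0.4816^0 = 1 × 0.26873856 × 1.0000 = 0.268739
Relative intensity = 0.268739 / 0.499323 × 100 = 53.82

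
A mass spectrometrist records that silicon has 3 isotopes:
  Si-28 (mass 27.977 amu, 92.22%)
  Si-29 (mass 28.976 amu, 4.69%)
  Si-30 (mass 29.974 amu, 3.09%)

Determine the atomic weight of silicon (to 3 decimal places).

Ar = Σ fᵢ·mᵢ = 0.9222 × 27.977 + 0.0469 × 28.976 + 0.0309 × 29.974
= 25.8004 + 1.3590 + 0.9262 = 28.0856 amu

28.086 amu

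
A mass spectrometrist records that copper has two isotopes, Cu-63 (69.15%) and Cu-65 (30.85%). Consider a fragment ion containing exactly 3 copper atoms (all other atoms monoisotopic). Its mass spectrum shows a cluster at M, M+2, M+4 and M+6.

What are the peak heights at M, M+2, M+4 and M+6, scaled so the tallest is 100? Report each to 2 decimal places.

74.72 : 100.00 : 44.61 : 6.63

Each Cu atom is independently Cu-63 (p = 0.6915) or Cu-65 (q = 0.3085); the cluster is the binomial expansion (p + q)^3.
P(M) = 0.6915^3 = 0.330656
P(M+2) = 3 × 0.6915^2 × 0.3085^1 = 0.442548
P(M+4) = 3 × 0.6915^1 × 0.3085^2 = 0.197435
P(M+6) = 0.3085^3 = 0.029361
The M+2 peak is largest (0.442548); scaling to 100 gives 74.72 : 100.00 : 44.61 : 6.63.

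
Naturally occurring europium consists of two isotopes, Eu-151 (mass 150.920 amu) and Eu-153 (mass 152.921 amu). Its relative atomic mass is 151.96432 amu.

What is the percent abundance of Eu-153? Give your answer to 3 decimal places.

Writing the weighted mean with unknown fraction x of Eu-151:
150.920·x + 152.921·(1 − x) = 151.96432
(150.920 − 152.921)·x = 151.96432 − 152.921
x = -0.95668 / -2.001 = 0.47810 → 47.810% Eu-151, 52.190% Eu-153.

52.190%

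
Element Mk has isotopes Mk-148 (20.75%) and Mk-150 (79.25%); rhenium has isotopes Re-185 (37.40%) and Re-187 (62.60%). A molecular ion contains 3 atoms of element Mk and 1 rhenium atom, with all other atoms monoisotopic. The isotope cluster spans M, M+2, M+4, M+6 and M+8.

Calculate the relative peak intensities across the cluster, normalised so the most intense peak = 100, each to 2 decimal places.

Element Mk pattern (n=3): 0.00893417 : 0.10236623 : 0.39096502 : 0.49773458
Rhenium pattern (n=1): 0.3740 : 0.6260
Convolve the two distributions (both contribute in 2-u steps):
  M: 0.00893417×0.3740 = 0.003341
  M+2: 0.00893417×0.6260 + 0.10236623×0.3740 = 0.043878
  M+4: 0.10236623×0.6260 + 0.39096502×0.3740 = 0.210302
  M+6: 0.39096502×0.6260 + 0.49773458×0.3740 = 0.430897
  M+8: 0.49773458×0.6260 = 0.311582
Scale to base peak (0.430897) = 100: 0.78 : 10.18 : 48.81 : 100.00 : 72.31

0.78 : 10.18 : 48.81 : 100.00 : 72.31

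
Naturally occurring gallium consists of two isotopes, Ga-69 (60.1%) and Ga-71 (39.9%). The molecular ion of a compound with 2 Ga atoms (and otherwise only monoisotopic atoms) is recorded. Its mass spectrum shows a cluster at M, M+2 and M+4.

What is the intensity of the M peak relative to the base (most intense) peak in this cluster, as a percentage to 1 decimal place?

75.3%

(0.601 + 0.399)^2 gives M 0.3612, M+2 0.4796, M+4 0.1592; the largest is M+2.
P(M+2) = C(2,1) × 0.601^1 × 0.399^1 = 2 × 0.6010 × 0.3990 = 0.479598 (base)
P(M) = C(2,0) × 0.601^2 × 0.399^0 = 1 × 0.361201 × 1.0000 = 0.361201
Relative intensity = 0.361201 / 0.479598 × 100 = 75.3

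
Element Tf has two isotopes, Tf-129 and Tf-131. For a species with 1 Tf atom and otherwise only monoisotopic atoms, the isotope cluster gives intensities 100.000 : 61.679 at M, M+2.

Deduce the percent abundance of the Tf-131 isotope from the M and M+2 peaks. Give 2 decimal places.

Write p for the Tf-129 fraction. I(M+2)/I(M) = [C(1,1)·p^0·(1−p)] / p^1 = 1·(1−p)/p = 61.679/100.000 = 0.6168
(1−p)/p = 0.6168/1 = 0.6168  ⇒  p = 1/(1 + 0.6168) = 0.6185
Tf-129: 61.85%, Tf-131: 38.15%.

38.15%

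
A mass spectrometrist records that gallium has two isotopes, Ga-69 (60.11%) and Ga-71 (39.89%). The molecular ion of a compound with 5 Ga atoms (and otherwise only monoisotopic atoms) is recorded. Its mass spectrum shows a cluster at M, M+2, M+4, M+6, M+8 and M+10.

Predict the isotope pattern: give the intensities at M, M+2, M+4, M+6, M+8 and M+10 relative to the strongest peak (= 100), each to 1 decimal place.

The 5 Ga atoms are independent, so intensities follow the terms of (0.6011 + 0.3989)^5.
P(M) = 0.6011^5 = 0.078475
P(M+2) = 5 × 0.6011^4 × 0.3989^1 = 0.260388
P(M+4) = 10 × 0.6011^3 × 0.3989^2 = 0.345596
P(M+6) = 10 × 0.6011^2 × 0.3989^3 = 0.229343
P(M+8) = 5 × 0.6011^1 × 0.3989^4 = 0.076098
P(M+10) = 0.3989^5 = 0.010100
The M+4 peak is largest (0.345596); scaling to 100 gives 22.7 : 75.3 : 100.0 : 66.4 : 22.0 : 2.9.

22.7 : 75.3 : 100.0 : 66.4 : 22.0 : 2.9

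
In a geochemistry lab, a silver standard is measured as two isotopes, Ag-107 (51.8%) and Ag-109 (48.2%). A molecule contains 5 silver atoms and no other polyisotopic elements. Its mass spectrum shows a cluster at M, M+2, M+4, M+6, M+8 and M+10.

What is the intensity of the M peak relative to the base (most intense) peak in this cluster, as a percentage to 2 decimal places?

11.55%

Binomial terms of (0.518 + 0.482)^5: M 0.0373, M+2 0.1735, M+4 0.3229, M+6 0.3005, M+8 0.1398, M+10 0.0260 → M+4 is the base peak.
P(M+4) = C(5,2) × 0.518^3 × 0.482^2 = 10 × 0.13899183 × 0.232324 = 0.322911 (base)
P(M) = C(5,0) × 0.518^5 × 0.482^0 = 1 × 0.03729484 × 1.0000 = 0.037295
Relative intensity = 0.037295 / 0.322911 × 100 = 11.55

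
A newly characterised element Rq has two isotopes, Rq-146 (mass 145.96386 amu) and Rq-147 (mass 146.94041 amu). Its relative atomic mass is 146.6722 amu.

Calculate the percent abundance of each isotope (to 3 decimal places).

Writing the weighted mean with unknown fraction x of Rq-146:
145.96386·x + 146.94041·(1 − x) = 146.6722
(145.96386 − 146.94041)·x = 146.6722 − 146.94041
x = -0.26821 / -0.97655 = 0.27465 → 27.465% Rq-146, 72.535% Rq-147.

Rq-146: 27.465%, Rq-147: 72.535%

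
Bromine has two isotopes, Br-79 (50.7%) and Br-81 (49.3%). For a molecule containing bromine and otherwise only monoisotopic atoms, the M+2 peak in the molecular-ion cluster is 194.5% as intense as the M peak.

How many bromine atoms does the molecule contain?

The M+2/M ratio from n Br atoms is n · q/p = n · 0.493/0.507.
n = 1.945 × 0.507/0.493 = 2.00 ≈ 2

2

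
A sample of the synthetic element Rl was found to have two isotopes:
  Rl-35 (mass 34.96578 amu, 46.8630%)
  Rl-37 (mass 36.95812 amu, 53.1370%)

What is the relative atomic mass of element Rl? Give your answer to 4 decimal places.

36.0244 amu

Weight each isotope mass by its fractional abundance: 0.468630 × 34.96578 + 0.531370 × 36.95812
= 16.386013 + 19.638436 = 36.024449 amu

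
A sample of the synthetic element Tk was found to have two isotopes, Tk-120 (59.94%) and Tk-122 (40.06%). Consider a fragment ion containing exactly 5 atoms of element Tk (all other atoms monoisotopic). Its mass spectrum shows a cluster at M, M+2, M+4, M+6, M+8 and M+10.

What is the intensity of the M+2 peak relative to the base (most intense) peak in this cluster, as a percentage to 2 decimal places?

Binomial terms of (0.5994 + 0.4006)^5: M 0.0774, M+2 0.2586, M+4 0.3456, M+6 0.2310, M+8 0.0772, M+10 0.0103 → M+4 is the base peak.
P(M+4) = C(5,2) × 0.5994^3 × 0.4006^2 = 10 × 0.21535265 × 0.16048036 = 0.345599 (base)
P(M+2) = C(5,1) × 0.5994^4 × 0.4006^1 = 5 × 0.12908238 × 0.4006 = 0.258552
Relative intensity = 0.258552 / 0.345599 × 100 = 74.81

74.81%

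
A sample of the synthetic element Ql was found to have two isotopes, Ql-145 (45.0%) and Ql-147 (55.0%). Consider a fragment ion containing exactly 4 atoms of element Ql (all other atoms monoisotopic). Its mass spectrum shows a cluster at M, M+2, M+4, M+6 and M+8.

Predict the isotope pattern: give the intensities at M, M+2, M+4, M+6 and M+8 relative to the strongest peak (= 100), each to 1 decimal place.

The 4 Ql atoms are independent, so intensities follow the terms of (0.450 + 0.550)^4.
P(M) = 0.450^4 = 0.041006
P(M+2) = 4 × 0.450^3 × 0.550^1 = 0.200475
P(M+4) = 6 × 0.450^2 × 0.550^2 = 0.367538
P(M+6) = 4 × 0.450^1 × 0.550^3 = 0.299475
P(M+8) = 0.550^4 = 0.091506
The M+4 peak is largest (0.367538); scaling to 100 gives 11.2 : 54.5 : 100.0 : 81.5 : 24.9.

11.2 : 54.5 : 100.0 : 81.5 : 24.9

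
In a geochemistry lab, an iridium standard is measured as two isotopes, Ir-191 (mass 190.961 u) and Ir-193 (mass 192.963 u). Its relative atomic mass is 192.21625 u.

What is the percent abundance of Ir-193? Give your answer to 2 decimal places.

62.70%

Writing the weighted mean with unknown fraction x of Ir-191:
190.961·x + 192.963·(1 − x) = 192.21625
(190.961 − 192.963)·x = 192.21625 − 192.963
x = -0.74675 / -2.002 = 0.37300 → 37.30% Ir-191, 62.70% Ir-193.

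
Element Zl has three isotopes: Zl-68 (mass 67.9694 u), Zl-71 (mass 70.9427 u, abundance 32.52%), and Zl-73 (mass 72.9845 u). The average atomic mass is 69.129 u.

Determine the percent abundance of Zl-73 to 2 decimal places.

The remaining 67.48% is split between Zl-68 (fraction x) and Zl-73 (fraction 0.6748 − x).
Substituting: 67.9694x + 72.9845(0.6748 − x) = 46.05843396
(67.9694 − 72.9845)x = -3.19150664  ⇒  x = 0.63638, y = 0.03842
Zl-68: 63.64%, Zl-73: 3.84%.

3.84%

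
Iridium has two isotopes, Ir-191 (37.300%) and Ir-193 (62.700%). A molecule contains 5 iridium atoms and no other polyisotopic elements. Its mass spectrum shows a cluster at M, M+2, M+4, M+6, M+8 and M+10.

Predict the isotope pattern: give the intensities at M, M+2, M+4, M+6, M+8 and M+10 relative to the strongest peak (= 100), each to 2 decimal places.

The 5 Ir atoms are independent, so intensities follow the terms of (0.37300 + 0.62700)^5.
P(M) = 0.37300^5 = 0.007220
P(M+2) = 5 × 0.37300^4 × 0.62700^1 = 0.060684
P(M+4) = 10 × 0.37300^3 × 0.62700^2 = 0.204015
P(M+6) = 10 × 0.37300^2 × 0.62700^3 = 0.342942
P(M+8) = 5 × 0.37300^1 × 0.62700^4 = 0.288237
P(M+10) = 0.62700^5 = 0.096903
The M+6 peak is largest (0.342942); scaling to 100 gives 2.11 : 17.70 : 59.49 : 100.00 : 84.05 : 28.26.

2.11 : 17.70 : 59.49 : 100.00 : 84.05 : 28.26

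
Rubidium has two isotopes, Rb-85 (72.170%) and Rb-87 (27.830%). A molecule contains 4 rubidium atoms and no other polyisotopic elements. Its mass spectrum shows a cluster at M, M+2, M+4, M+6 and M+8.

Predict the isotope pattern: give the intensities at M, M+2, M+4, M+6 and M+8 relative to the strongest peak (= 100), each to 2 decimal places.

64.83 : 100.00 : 57.84 : 14.87 : 1.43

Each Rb atom is independently Rb-85 (p = 0.72170) or Rb-87 (q = 0.27830); the cluster is the binomial expansion (p + q)^4.
P(M) = 0.72170^4 = 0.271286
P(M+2) = 4 × 0.72170^3 × 0.27830^1 = 0.418450
P(M+4) = 6 × 0.72170^2 × 0.27830^2 = 0.242042
P(M+6) = 4 × 0.72170^1 × 0.27830^3 = 0.062224
P(M+8) = 0.27830^4 = 0.005999
The M+2 peak is largest (0.418450); scaling to 100 gives 64.83 : 100.00 : 57.84 : 14.87 : 1.43.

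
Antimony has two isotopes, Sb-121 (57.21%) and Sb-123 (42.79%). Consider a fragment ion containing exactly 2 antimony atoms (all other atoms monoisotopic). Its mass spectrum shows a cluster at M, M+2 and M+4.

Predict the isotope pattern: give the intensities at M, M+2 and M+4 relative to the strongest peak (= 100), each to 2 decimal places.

66.85 : 100.00 : 37.40

The 2 Sb atoms are independent, so intensities follow the terms of (0.5721 + 0.4279)^2.
P(M) = 0.5721^2 = 0.327298
P(M+2) = 2 × 0.5721^1 × 0.4279^1 = 0.489603
P(M+4) = 0.4279^2 = 0.183098
The M+2 peak is largest (0.489603); scaling to 100 gives 66.85 : 100.00 : 37.40.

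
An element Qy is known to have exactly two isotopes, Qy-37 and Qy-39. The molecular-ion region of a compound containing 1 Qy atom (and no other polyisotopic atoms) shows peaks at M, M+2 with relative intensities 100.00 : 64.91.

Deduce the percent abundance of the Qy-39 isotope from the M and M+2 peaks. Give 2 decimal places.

Write p for the Qy-37 fraction. I(M+2)/I(M) = [C(1,1)·p^0·(1−p)] / p^1 = 1·(1−p)/p = 64.91/100.00 = 0.6491
(1−p)/p = 0.6491/1 = 0.6491  ⇒  p = 1/(1 + 0.6491) = 0.6064
Qy-37: 60.64%, Qy-39: 39.36%.

39.36%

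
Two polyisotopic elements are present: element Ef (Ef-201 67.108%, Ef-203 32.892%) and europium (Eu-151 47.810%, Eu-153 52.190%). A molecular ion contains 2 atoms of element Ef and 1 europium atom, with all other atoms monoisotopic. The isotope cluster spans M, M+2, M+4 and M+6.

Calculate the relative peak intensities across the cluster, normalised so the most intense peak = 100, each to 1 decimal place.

Element Ef pattern (n=2): 0.45034837 : 0.44146327 : 0.10818837
Europium pattern (n=1): 0.4781 : 0.5219
Convolve the two distributions (both contribute in 2-u steps):
  M: 0.45034837×0.4781 = 0.215312
  M+2: 0.45034837×0.5219 + 0.44146327×0.4781 = 0.446100
  M+4: 0.44146327×0.5219 + 0.10818837×0.4781 = 0.282125
  M+6: 0.10818837×0.5219 = 0.056464
Scale to base peak (0.446100) = 100: 48.3 : 100.0 : 63.2 : 12.7

48.3 : 100.0 : 63.2 : 12.7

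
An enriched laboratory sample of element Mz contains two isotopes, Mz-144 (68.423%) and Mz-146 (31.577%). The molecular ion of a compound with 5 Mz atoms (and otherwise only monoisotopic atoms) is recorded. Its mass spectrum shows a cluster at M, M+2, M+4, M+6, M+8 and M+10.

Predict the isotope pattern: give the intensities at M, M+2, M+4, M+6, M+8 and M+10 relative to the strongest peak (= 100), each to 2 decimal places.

43.34 : 100.00 : 92.30 : 42.60 : 9.83 : 0.91

Each Mz atom is independently Mz-144 (p = 0.68423) or Mz-146 (q = 0.31577); the cluster is the binomial expansion (p + q)^5.
P(M) = 0.68423^5 = 0.149972
P(M+2) = 5 × 0.68423^4 × 0.31577^1 = 0.346058
P(M+4) = 10 × 0.68423^3 × 0.31577^2 = 0.319410
P(M+6) = 10 × 0.68423^2 × 0.31577^3 = 0.147407
P(M+8) = 5 × 0.68423^1 × 0.31577^4 = 0.034014
P(M+10) = 0.31577^5 = 0.003139
The M+2 peak is largest (0.346058); scaling to 100 gives 43.34 : 100.00 : 92.30 : 42.60 : 9.83 : 0.91.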